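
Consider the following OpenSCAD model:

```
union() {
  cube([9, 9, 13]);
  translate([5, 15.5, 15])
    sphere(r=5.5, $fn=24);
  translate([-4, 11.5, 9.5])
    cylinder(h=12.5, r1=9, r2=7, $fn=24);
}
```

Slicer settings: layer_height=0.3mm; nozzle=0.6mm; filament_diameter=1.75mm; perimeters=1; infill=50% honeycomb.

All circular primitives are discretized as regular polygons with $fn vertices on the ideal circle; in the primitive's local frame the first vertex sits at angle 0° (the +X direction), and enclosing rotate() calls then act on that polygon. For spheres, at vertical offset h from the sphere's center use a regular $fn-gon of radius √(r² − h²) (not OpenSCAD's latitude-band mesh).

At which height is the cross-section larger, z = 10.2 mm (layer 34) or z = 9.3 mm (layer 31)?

Layer 34 (z = 10.2): the cube is present — its section is the full 9×9 rectangle (area 81.00 mm²); the r=5.5 sphere at (5, 15.5) slices to a regular 24-gon of circumradius 2.685 (√(r²−h²) with h=4.8 from center) (area = (24/2)·2.685²·sin(360°/24) = 22.39 mm²); the cone at (-4, 11.5): at t=0.056 of its height the radius interpolates to r₁+(r₂−r₁)t = 8.888, giving a regular 24-gon of that circumradius (area = (24/2)·8.888²·sin(360°/24) = 245.35 mm²); Combining (union): the regions partially overlap — summed areas 348.74 mm² minus the doubly-counted overlap 20.84 mm² gives 327.90 mm² — area = 327.90 mm². So its area = 327.90 mm². Layer 31 (z = 9.3): the cube is present — its section is the full 9×9 rectangle (area 81.00 mm²); the sphere at (5, 15.5) does not reach this height (|z−center|=5.700 > r=5.5); the cone at (-4, 11.5) is absent (z outside [9.5, 22]); Merging all regions: only the 9×9 cube is present, so the union is just that shape — area = 81.00 mm². So its area = 81.00 mm². Layer 34 is larger (327.90 vs 81.00 mm²).

layer 34 (z = 10.2 mm)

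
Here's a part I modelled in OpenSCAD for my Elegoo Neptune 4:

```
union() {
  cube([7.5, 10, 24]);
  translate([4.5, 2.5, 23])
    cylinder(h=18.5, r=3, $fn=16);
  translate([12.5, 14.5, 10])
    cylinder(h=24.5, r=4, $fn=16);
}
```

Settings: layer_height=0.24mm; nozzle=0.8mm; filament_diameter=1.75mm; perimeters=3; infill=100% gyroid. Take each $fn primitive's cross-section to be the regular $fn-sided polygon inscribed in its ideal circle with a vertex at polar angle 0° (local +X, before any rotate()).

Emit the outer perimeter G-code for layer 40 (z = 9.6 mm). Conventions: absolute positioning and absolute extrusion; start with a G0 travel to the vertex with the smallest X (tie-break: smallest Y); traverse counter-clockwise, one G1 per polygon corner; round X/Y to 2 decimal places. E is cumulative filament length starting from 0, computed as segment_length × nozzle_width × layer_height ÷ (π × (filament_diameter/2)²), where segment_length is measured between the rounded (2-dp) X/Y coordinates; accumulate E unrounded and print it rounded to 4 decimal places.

G0 X0.00 Y0.00 Z9.60
G1 X7.50 Y0.00 E0.5987
G1 X7.50 Y10.00 E1.3969
G1 X0.00 Y10.00 E1.9956
G1 X0.00 Y0.00 E2.7939

At z = 9.6 mm: the cube is present — its section is the full 7.5×10 rectangle; the cylinder at (4.5, 2.5) does not reach this height (z outside [23, 41.5]); the cylinder at (12.5, 14.5) does not reach this height (z outside [10, 34.5]); Merging all regions: only the 7.5×10 cube is present, so the union is just that shape — 1 connected region. The outline is a single polygon with 4 vertices. Extrusion per mm of travel: 0.8 × 0.24 / (π × 0.875²) = 0.079824. Accumulating E over each segment gives final E = 2.7939.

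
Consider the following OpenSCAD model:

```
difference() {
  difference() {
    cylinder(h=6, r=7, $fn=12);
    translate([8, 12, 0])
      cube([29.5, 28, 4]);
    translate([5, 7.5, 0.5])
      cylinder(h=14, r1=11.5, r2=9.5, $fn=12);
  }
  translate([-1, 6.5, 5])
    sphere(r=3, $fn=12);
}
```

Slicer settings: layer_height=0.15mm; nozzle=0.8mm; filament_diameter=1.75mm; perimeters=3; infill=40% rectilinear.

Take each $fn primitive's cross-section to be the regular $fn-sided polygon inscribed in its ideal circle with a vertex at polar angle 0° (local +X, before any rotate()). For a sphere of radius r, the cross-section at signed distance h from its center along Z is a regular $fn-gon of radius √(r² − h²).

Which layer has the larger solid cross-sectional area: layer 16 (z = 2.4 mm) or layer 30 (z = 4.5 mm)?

layer 30 (z = 4.5 mm)

Layer 16 (z = 2.4): the cylinder: section is a regular 12-gon, circumradius r=7 (area = (12/2)·7.000²·sin(360°/12) = 147.00 mm²); the cube at (8, 12) is present — its section is the full 29.5×28 rectangle (area 826.00 mm²); the cone at (5, 7.5) (r1=11.5→r2=9.5) has section circumradius 11.229 here — a regular 12-gon (area = (12/2)·11.229²·sin(360°/12) = 378.24 mm²); Subtracting the remaining from the first: starting from the r=7 cylinder (147.00 mm²), the 29.5×28 cube at (8, 12) misses the remaining region (no effect); the cone at (5, 7.5) partially overlaps it — only the 90.06 mm² overlap (of its 378.24 mm²) is removed, clipping the outline — area = 56.94 mm²; the sphere at (-1, 6.5): section is a regular 12-gon, circumradius = √(r²−h²) = √(3²−2.6²) = 1.497 (area = (12/2)·1.497²·sin(360°/12) = 6.72 mm²); After the difference (first − rest): starting from that combined region (56.94 mm²), the r=3 sphere at (-1, 6.5) misses the remaining region (no effect) — area = 56.94 mm². So its area = 56.94 mm². Layer 30 (z = 4.5): the r=7 cylinder contributes a regular 12-gon of circumradius 7 (area = (12/2)·7.000²·sin(360°/12) = 147.00 mm²); the cube at (8, 12) is absent (z outside [0, 4]); the cone at (5, 7.5): at t=0.286 of its height the radius interpolates to r₁+(r₂−r₁)t = 10.929, giving a regular 12-gon of that circumradius (area = (12/2)·10.929²·sin(360°/12) = 358.30 mm²); After the difference (first − rest): starting from the r=7 cylinder (147.00 mm²), the cone at (5, 7.5) partially overlaps it — only the 85.69 mm² overlap (of its 358.30 mm²) is removed, clipping the outline — area = 61.31 mm²; the r=3 sphere at (-1, 6.5) contributes a regular 12-gon of circumradius √(3²−0.5²) = 2.958 (area = (12/2)·2.958²·sin(360°/12) = 26.25 mm²); After the difference (first − rest): starting from that combined region (61.31 mm²), the r=3 sphere at (-1, 6.5) misses the remaining region (no effect) — area = 61.31 mm². So its area = 61.31 mm². Layer 30 is larger (61.31 vs 56.94 mm²).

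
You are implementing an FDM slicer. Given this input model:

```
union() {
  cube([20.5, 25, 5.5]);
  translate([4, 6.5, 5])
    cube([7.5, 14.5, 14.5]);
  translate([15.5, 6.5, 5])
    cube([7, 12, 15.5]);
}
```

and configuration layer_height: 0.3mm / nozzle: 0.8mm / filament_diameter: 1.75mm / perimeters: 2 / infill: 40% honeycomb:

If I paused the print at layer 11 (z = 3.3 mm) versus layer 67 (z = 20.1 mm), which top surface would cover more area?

layer 11 (z = 3.3 mm)

Layer 11 (z = 3.3): the cube (footprint 20.5×25) is included at this height (area 512.50 mm²); the cube at (4, 6.5) is not intersected at this z (z outside [5, 19.5]); the cube at (15.5, 6.5) is absent (z outside [5, 20.5]); Merging all regions: only the 20.5×25 cube is present, so the union is just that shape — area = 512.50 mm². So its area = 512.50 mm². Layer 67 (z = 20.1): the cube is not intersected at this z (z outside [0, 5.5]); the cube at (4, 6.5) is not intersected at this z (z outside [5, 19.5]); the 7×12 cube at (15.5, 6.5) contributes its full rectangle (area 84.00 mm²); Taking the union: only the 7×12 cube at (15.5, 6.5) is present, so the union is just that shape — area = 84.00 mm². So its area = 84.00 mm². Layer 11 is larger (512.50 vs 84.00 mm²).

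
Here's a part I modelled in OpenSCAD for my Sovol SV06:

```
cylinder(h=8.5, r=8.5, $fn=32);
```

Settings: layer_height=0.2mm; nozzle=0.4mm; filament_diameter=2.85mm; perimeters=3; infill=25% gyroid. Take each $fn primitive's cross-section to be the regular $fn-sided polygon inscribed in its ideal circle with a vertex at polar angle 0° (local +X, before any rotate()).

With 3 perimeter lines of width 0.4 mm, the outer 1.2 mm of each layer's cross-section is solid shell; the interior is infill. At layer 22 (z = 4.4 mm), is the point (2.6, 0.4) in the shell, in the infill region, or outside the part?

infill

At z = 4.4 mm: the r=8.5 cylinder contributes a regular 32-gon of circumradius 8.5. Overall, the cross-section is a single solid region. The nearest boundary edge runs (8.50, 0.00)→(8.34, 1.66); distance from the point to it = 5.83 mm. The point is inside the cross-section and 5.83 mm from the nearest boundary — more than the 1.2 mm shell width (3 × 0.4), so it's in the infill interior.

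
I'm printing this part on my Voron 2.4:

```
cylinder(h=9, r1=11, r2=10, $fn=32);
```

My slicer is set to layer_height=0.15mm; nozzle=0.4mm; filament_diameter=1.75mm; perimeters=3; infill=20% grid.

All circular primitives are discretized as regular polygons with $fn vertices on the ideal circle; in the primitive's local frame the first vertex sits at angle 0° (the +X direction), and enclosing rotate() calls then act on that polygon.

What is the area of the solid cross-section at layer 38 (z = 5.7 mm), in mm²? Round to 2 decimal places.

335.45 mm²

At z = 5.7 mm: the cone contributes a regular 32-gon of circumradius 10.367 (interpolated between r1=11 and r2=10 at t=0.633) (area = (32/2)·10.367²·sin(360°/32) = 335.45 mm²). Overall, the cross-section is a single solid region. Net area = 335.45 mm².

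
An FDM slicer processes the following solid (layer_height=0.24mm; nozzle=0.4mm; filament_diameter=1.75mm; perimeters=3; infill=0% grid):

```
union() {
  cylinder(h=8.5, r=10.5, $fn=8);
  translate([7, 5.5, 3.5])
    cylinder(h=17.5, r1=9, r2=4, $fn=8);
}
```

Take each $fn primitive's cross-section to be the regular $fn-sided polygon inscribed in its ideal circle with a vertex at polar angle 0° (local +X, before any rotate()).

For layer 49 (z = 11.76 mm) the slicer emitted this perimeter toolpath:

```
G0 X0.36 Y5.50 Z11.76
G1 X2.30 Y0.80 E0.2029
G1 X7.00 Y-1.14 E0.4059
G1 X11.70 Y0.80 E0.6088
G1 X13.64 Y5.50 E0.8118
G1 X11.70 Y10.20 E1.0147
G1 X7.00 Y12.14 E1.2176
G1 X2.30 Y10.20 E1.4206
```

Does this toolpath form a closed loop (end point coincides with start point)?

no

Start point (G0): (0.36, 5.50). End point (last G1): the path does not return to the start — open.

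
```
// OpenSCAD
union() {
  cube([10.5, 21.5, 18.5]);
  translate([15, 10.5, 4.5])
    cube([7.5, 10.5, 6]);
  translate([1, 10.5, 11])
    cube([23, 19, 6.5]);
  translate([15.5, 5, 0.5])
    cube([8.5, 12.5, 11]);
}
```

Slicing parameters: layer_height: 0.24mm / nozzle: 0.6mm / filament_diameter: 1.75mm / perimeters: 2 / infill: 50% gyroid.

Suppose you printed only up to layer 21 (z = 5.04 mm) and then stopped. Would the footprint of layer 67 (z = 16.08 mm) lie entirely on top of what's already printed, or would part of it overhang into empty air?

Compare the two slices. At z = 5.04: the 10.5×21.5 cube contributes its full rectangle (area 225.75 mm²); the 7.5×10.5 cube at (15, 10.5) contributes its full rectangle (area 78.75 mm²); the cube at (1, 10.5) does not reach this height (z outside [11, 17.5]); the cube at (15.5, 5) is present — its section is the full 8.5×12.5 rectangle (area 106.25 mm²); Combining (union): the regions partially overlap — summed areas 410.75 mm² minus the doubly-counted overlap 49.00 mm² gives 361.75 mm² — area = 361.75 mm². At z = 16.08: the 10.5×21.5 cube contributes its full rectangle (area 225.75 mm²); the cube at (15, 10.5) does not reach this height (z outside [4.5, 10.5]); the 23×19 cube at (1, 10.5) contributes its full rectangle (area 437.00 mm²); the cube at (15.5, 5) is not intersected at this z (z outside [0.5, 11.5]); Merging all regions: the regions partially overlap — summed areas 662.75 mm² minus the doubly-counted overlap 104.50 mm² gives 558.25 mm² — area = 558.25 mm². Checking containment: at z = 16.08 the cross-section extends beyond the z = 5.04 cross-section by about 243.25 mm².

part overhangs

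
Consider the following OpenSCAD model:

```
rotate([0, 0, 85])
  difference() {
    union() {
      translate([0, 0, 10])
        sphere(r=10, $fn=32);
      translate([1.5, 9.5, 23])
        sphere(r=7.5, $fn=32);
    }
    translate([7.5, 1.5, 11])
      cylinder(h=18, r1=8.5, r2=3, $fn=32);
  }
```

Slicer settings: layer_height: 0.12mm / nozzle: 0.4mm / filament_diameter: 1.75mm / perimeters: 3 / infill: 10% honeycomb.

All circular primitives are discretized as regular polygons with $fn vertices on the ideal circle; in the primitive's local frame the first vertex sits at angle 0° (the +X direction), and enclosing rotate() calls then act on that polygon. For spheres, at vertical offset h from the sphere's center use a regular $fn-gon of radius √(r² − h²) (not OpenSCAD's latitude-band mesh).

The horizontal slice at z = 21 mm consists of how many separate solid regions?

At z = 21 mm: the sphere is not intersected at this z (|z−center|=11.000 > r=10); the sphere at (1.5, 9.5): section is a regular 32-gon, circumradius = √(r²−h²) = √(7.5²−2²) = 7.228; Merging all regions: only the r=7.5 sphere at (1.5, 9.5) is present, so the union is just that shape — 1 connected region; the cone at (7.5, 1.5) contributes a regular 32-gon of circumradius 5.444 (interpolated between r1=8.5 and r2=3 at t=0.556); Taking the first minus the rest: starting from the result so far, the cone at (7.5, 1.5) partially overlaps it — only the 13.67 mm² overlap (of its 92.53 mm²) is removed, clipping the outline — 1 connected region; (rotated 85° about Z; rotation is an isometry so areas/perimeters/island counts are preserved). The result has 1 disconnected region.

1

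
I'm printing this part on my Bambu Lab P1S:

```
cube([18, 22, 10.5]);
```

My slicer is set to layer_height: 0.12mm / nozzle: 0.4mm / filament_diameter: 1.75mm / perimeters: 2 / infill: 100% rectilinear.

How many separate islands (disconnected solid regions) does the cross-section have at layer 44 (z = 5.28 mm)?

1

At z = 5.28 mm: the cube (footprint 18×22) is included at this height. Overall, the cross-section is a single solid region. Island count = 1.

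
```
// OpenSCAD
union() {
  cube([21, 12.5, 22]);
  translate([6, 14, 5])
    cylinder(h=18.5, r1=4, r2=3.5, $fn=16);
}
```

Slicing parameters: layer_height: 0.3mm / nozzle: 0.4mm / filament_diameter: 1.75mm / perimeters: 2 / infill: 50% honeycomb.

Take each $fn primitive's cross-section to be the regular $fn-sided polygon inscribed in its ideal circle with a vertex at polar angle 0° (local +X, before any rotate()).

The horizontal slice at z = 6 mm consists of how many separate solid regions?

1

At z = 6 mm: the 21×12.5 cube contributes its full rectangle; the cone at (6, 14) (r1=4→r2=3.5) has section circumradius 3.973 here — a regular 16-gon; Merging all regions: the regions partially overlap (shared area 12.69 mm²), so overlapping operands fuse into one piece — 1 connected region. The result has 1 disconnected region.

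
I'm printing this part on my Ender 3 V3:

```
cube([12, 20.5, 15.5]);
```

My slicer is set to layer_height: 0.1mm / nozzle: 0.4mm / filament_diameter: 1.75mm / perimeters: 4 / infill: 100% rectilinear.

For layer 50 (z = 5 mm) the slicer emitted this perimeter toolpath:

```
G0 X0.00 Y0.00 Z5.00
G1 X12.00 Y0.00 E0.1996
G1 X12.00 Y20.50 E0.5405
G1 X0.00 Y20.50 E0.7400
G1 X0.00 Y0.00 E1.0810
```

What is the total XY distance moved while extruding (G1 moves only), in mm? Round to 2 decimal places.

Sum the Euclidean lengths of each G1 segment: total = 65.00 mm.

65.00 mm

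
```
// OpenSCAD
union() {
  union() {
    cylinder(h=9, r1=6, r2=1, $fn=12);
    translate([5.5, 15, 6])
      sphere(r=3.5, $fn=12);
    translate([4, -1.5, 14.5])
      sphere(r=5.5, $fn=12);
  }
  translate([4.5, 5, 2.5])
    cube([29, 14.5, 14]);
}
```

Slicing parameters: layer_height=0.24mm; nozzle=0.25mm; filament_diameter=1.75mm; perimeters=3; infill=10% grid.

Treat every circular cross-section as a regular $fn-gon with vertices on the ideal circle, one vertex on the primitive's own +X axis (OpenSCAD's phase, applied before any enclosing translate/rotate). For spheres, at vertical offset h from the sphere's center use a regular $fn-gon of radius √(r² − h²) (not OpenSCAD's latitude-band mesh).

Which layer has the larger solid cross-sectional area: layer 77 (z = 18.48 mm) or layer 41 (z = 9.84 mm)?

Layer 77 (z = 18.48): the cone does not reach this height (z outside [0, 9]); the sphere at (5.5, 15) is not intersected at this z (|z−center|=12.480 > r=3.5); the sphere at (4, -1.5): section is a regular 12-gon, circumradius = √(r²−h²) = √(5.5²−3.98²) = 3.796 (area = (12/2)·3.796²·sin(360°/12) = 43.23 mm²); Merging all regions: only the r=5.5 sphere at (4, -1.5) is present, so the union is just that shape — area = 43.23 mm²; the cube at (4.5, 5) is absent (z outside [2.5, 16.5]); Taking the union: only that combined region is present, so the union is just that shape — area = 43.23 mm². So its area = 43.23 mm². Layer 41 (z = 9.84): the cone is not intersected at this z (z outside [0, 9]); the sphere at (5.5, 15) does not reach this height (|z−center|=3.840 > r=3.5); the sphere at (4, -1.5): section is a regular 12-gon, circumradius = √(r²−h²) = √(5.5²−4.66²) = 2.921 (area = (12/2)·2.921²·sin(360°/12) = 25.60 mm²); Combining (union): only the r=5.5 sphere at (4, -1.5) is present, so the union is just that shape — area = 25.60 mm²; the cube at (4.5, 5) is present — its section is the full 29×14.5 rectangle (area 420.50 mm²); Combining (union): the 2 present regions are separate (no shared area or edge), so areas and boundary lengths simply add and each stays a separate island — area = 446.10 mm². So its area = 446.10 mm². Layer 41 is larger (446.10 vs 43.23 mm²).

layer 41 (z = 9.84 mm)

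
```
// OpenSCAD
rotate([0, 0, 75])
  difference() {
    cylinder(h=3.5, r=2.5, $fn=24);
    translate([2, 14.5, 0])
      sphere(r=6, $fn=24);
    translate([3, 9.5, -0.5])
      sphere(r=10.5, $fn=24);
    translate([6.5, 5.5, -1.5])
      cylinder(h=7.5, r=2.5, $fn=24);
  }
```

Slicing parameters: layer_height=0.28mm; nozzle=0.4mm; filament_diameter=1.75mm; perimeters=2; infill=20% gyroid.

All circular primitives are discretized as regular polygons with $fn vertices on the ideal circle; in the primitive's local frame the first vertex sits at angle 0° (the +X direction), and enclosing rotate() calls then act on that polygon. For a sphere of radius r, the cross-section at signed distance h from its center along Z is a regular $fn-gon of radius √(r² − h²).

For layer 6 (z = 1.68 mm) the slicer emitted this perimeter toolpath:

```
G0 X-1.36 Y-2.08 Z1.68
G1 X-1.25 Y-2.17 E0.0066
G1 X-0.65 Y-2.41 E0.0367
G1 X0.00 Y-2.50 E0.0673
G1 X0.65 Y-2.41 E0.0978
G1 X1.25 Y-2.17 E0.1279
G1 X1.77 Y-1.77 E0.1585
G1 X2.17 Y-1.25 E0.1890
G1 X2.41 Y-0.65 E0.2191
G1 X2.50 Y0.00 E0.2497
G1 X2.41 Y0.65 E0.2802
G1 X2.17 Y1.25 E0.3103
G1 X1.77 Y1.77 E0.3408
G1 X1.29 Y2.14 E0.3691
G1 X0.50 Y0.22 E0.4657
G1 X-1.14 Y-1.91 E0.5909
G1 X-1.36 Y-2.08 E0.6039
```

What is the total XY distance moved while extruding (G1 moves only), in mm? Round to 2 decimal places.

Sum the Euclidean lengths of each G1 segment: total = 12.97 mm.

12.97 mm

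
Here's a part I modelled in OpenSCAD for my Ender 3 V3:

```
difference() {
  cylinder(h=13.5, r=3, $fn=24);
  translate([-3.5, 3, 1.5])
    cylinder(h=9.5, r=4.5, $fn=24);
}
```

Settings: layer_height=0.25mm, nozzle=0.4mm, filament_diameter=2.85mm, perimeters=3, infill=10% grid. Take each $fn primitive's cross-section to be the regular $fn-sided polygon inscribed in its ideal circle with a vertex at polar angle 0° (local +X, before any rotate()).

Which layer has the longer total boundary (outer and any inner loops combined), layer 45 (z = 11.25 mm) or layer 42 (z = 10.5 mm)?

Layer 45 (z = 11.25): the r=3 cylinder gives a regular 24-gon of circumradius 3 (constant along its height) (perimeter = 2·24·3.000·sin(180°/24) = 18.80 mm); the cylinder at (-3.5, 3) is absent (z outside [1.5, 11]); After the difference (first − rest): none of the subtracted shapes is present at this height, so the r=3 cylinder is unchanged — boundary = 18.80 mm. So its perimeter = 18.80 mm. Layer 42 (z = 10.5): the r=3 cylinder contributes a regular 24-gon of circumradius 3 (perimeter = 2·24·3.000·sin(180°/24) = 18.80 mm); the cylinder at (-3.5, 3): section is a regular 24-gon, circumradius r=4.5 (perimeter = 2·24·4.500·sin(180°/24) = 28.19 mm); After the difference (first − rest): starting from the r=3 cylinder, the r=4.5 cylinder at (-3.5, 3) partially overlaps it — only the 11.22 mm² overlap (of its 62.89 mm²) is removed, clipping the outline — boundary = 17.65 mm. So its perimeter = 17.65 mm. Layer 45 is larger (18.80 vs 17.65 mm).

layer 45 (z = 11.25 mm)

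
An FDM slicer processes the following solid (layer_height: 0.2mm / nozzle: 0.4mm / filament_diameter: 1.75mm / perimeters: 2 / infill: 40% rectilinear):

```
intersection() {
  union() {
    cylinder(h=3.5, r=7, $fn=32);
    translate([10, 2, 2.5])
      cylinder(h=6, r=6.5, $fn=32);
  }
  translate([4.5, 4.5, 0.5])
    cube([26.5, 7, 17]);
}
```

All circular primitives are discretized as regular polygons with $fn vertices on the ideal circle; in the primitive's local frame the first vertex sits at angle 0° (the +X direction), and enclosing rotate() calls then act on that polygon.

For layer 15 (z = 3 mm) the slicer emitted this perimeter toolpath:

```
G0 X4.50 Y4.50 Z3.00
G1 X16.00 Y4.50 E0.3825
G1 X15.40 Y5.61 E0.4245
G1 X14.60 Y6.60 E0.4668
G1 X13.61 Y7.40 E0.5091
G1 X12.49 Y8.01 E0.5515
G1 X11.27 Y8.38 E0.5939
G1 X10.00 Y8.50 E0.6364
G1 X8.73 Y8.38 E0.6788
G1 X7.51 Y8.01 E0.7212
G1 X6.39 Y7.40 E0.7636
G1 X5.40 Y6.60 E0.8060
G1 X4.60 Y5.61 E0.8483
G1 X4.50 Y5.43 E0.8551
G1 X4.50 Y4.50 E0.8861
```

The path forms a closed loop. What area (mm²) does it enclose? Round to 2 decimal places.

Apply the shoelace formula to the sequence of (X, Y) vertices; enclosed area = 34.16 mm².

34.16 mm²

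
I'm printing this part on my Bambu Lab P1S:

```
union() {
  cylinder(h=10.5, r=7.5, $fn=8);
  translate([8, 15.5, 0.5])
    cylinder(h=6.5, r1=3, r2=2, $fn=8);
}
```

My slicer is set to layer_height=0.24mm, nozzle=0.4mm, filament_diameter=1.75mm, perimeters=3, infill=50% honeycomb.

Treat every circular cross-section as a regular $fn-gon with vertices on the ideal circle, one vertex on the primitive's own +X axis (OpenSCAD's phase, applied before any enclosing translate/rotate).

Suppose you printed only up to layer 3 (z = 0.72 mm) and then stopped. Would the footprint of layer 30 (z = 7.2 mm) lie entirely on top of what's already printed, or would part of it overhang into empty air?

entirely on top

Compare the two slices. At z = 0.72: the r=7.5 cylinder contributes a regular 8-gon of circumradius 7.5 (area = (8/2)·7.500²·sin(360°/8) = 159.10 mm²); the cone at (8, 15.5) (r1=3→r2=2) has section circumradius 2.966 here — a regular 8-gon (area = (8/2)·2.966²·sin(360°/8) = 24.88 mm²); Taking the union: the 2 present regions are separate (no shared area or edge), so areas and boundary lengths simply add and each stays a separate island — area = 183.98 mm². At z = 7.2: the r=7.5 cylinder gives a regular 8-gon of circumradius 7.5 (constant along its height) (area = (8/2)·7.500²·sin(360°/8) = 159.10 mm²); the cone at (8, 15.5) is absent (z outside [0.5, 7]); Combining (union): only the r=7.5 cylinder is present, so the union is just that shape — area = 159.10 mm². Checking containment: the cross-section at z = 7.2 is a subset of the cross-section at z = 0.72.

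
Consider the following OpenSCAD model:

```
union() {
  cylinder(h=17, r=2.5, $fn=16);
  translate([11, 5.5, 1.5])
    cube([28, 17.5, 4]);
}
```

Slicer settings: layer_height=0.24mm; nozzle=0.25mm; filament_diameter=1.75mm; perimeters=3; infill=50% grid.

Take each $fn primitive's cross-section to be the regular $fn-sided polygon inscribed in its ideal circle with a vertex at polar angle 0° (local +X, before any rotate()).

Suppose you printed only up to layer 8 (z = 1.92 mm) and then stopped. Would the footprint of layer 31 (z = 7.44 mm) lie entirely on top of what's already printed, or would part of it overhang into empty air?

Compare the two slices. At z = 1.92: the r=2.5 cylinder contributes a regular 16-gon of circumradius 2.5 (area = (16/2)·2.500²·sin(360°/16) = 19.13 mm²); the 28×17.5 cube at (11, 5.5) contributes its full rectangle (area 490.00 mm²); Taking the union: the 2 present regions are separate (no shared area or edge), so areas and boundary lengths simply add and each stays a separate island — area = 509.13 mm². At z = 7.44: the r=2.5 cylinder contributes a regular 16-gon of circumradius 2.5 (area = (16/2)·2.500²·sin(360°/16) = 19.13 mm²); the cube at (11, 5.5) does not reach this height (z outside [1.5, 5.5]); Taking the union: only the r=2.5 cylinder is present, so the union is just that shape — area = 19.13 mm². Checking containment: the cross-section at z = 7.44 is a subset of the cross-section at z = 1.92.

entirely on top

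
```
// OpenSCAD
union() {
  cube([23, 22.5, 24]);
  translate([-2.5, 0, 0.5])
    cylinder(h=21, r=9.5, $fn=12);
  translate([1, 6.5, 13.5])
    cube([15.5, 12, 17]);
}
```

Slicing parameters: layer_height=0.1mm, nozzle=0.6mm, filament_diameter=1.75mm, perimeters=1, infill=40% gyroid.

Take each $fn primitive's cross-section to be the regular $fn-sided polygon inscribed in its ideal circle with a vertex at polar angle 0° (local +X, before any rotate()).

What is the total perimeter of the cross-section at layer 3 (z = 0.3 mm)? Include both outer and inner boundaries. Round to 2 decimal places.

At z = 0.3 mm: the cube (footprint 23×22.5) is included at this height (perimeter 91.00 mm); the cylinder at (-2.5, 0) is not intersected at this z (z outside [0.5, 21.5]); the cube at (1, 6.5) is absent (z outside [13.5, 30.5]); Merging all regions: only the 23×22.5 cube is present, so the union is just that shape — boundary = 91.00 mm. Overall, the cross-section is a single solid region. Total boundary length (outer) = 91.00 mm.

91.00 mm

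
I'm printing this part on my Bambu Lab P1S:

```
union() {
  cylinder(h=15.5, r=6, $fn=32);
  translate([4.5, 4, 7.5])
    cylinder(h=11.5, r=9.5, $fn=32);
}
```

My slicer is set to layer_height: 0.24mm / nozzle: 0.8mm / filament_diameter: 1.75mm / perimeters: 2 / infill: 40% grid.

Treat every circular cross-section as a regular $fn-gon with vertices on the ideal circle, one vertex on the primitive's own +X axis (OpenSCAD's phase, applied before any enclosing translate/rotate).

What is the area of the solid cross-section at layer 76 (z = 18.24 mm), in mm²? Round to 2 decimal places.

281.71 mm²

At z = 18.24 mm: the cylinder is absent (z outside [0, 15.5]); the r=9.5 cylinder at (4.5, 4) gives a regular 32-gon of circumradius 9.5 (constant along its height) (area = (32/2)·9.500²·sin(360°/32) = 281.71 mm²); Combining (union): only the r=9.5 cylinder at (4.5, 4) is present, so the union is just that shape — area = 281.71 mm². Overall, the cross-section is a single solid region. Net area = 281.71 mm².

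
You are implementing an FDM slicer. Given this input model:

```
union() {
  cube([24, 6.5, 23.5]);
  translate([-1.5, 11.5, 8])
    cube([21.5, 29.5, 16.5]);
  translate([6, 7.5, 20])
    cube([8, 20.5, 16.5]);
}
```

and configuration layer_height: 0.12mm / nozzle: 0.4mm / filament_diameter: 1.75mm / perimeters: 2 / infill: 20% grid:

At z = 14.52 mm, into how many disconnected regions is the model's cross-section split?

2

At z = 14.52 mm: the cube is present — its section is the full 24×6.5 rectangle; the 21.5×29.5 cube at (-1.5, 11.5) contributes its full rectangle; the cube at (6, 7.5) does not reach this height (z outside [20, 36.5]); Merging all regions: the 2 present regions are separate (no shared area or edge), so areas and boundary lengths simply add and each stays a separate island — 2 connected regions. The result has 2 disconnected regions.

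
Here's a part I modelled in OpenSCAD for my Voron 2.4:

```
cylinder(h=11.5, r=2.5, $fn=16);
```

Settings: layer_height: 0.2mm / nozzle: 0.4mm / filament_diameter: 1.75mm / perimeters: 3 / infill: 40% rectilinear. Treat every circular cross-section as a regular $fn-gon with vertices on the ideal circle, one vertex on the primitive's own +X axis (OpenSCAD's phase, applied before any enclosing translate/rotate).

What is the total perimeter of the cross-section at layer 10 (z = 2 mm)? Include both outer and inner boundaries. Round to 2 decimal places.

15.61 mm

At z = 2 mm: the cylinder: section is a regular 16-gon, circumradius r=2.5 (perimeter = 2·16·2.500·sin(180°/16) = 15.61 mm). Overall, the cross-section is a single solid region. Total boundary length (outer) = 15.61 mm.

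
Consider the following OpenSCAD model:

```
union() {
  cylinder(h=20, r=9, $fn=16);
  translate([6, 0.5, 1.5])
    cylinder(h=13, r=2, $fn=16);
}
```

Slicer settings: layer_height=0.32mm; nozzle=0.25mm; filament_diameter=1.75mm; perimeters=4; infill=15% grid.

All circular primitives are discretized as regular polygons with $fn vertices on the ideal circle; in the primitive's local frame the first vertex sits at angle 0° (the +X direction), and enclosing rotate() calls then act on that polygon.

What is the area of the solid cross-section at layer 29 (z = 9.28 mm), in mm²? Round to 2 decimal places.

At z = 9.28 mm: the cylinder: section is a regular 16-gon, circumradius r=9 (area = (16/2)·9.000²·sin(360°/16) = 247.98 mm²); the r=2 cylinder at (6, 0.5) gives a regular 16-gon of circumradius 2 (constant along its height) (area = (16/2)·2.000²·sin(360°/16) = 12.25 mm²); Taking the union: the r=2 cylinder at (6, 0.5) lies entirely inside the r=9 cylinder, so the union is just the r=9 cylinder — area = 247.98 mm². Overall, the cross-section is a single solid region. Net area = 247.98 mm².

247.98 mm²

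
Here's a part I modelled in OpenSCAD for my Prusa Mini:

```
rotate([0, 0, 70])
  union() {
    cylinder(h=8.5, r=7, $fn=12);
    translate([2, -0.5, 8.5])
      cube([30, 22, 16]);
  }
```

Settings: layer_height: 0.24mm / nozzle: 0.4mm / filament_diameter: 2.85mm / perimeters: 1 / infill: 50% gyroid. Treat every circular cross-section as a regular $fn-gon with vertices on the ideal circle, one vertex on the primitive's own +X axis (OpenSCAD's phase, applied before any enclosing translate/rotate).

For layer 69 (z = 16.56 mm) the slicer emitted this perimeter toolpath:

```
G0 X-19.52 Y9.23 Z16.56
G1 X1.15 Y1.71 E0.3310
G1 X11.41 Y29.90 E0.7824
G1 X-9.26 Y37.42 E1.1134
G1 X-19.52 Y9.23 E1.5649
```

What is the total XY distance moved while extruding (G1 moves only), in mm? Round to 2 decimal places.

Sum the Euclidean lengths of each G1 segment: total = 103.99 mm.

103.99 mm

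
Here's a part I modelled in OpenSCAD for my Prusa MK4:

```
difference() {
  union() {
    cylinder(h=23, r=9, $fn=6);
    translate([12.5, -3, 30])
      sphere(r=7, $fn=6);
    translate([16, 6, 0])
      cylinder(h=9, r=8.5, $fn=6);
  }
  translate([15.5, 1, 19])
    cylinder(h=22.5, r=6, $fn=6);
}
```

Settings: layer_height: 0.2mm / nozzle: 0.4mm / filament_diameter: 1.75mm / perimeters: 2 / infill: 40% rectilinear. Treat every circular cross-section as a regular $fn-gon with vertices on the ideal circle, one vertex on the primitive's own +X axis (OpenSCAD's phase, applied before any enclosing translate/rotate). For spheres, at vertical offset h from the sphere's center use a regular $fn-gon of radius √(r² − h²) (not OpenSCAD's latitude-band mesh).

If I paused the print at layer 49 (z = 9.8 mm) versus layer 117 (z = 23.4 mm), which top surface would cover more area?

layer 49 (z = 9.8 mm)

Layer 49 (z = 9.8): the r=9 cylinder gives a regular 6-gon of circumradius 9 (constant along its height) (area = (6/2)·9.000²·sin(360°/6) = 210.44 mm²); the sphere at (12.5, -3) does not reach this height (|z−center|=20.200 > r=7); the cylinder at (16, 6) does not reach this height (z outside [0, 9]); Combining (union): only the r=9 cylinder is present, so the union is just that shape — area = 210.44 mm²; the cylinder at (15.5, 1) does not reach this height (z outside [19, 41.5]); Taking the first minus the rest: none of the subtracted shapes is present at this height, so that combined region is unchanged — area = 210.44 mm². So its area = 210.44 mm². Layer 117 (z = 23.4): the cylinder is absent (z outside [0, 23]); the r=7 sphere at (12.5, -3) contributes a regular 6-gon of circumradius √(7²−6.6²) = 2.332 (area = (6/2)·2.332²·sin(360°/6) = 14.13 mm²); the cylinder at (16, 6) does not reach this height (z outside [0, 9]); Combining (union): only the r=7 sphere at (12.5, -3) is present, so the union is just that shape — area = 14.13 mm²; the cylinder at (15.5, 1): section is a regular 6-gon, circumradius r=6 (area = (6/2)·6.000²·sin(360°/6) = 93.53 mm²); Subtracting the remaining from the first: starting from the result so far (14.13 mm²), the r=6 cylinder at (15.5, 1) partially overlaps it — only the 8.69 mm² overlap (of its 93.53 mm²) is removed, clipping the outline — area = 5.44 mm². So its area = 5.44 mm². Layer 49 is larger (210.44 vs 5.44 mm²).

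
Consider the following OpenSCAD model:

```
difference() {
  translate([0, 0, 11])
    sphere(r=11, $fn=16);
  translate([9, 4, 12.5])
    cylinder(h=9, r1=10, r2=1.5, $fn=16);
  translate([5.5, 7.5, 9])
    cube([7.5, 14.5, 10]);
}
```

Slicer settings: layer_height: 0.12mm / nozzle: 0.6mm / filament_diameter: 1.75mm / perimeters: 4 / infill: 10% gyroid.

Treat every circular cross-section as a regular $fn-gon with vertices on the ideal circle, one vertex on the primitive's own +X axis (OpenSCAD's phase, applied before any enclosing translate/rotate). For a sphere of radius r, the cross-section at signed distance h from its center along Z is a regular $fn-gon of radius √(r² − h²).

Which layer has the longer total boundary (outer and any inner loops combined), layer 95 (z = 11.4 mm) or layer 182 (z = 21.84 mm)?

Layer 95 (z = 11.4): the r=11 sphere slices to a regular 16-gon of circumradius 10.993 (√(r²−h²) with h=0.4 from center) (perimeter = 2·16·10.993·sin(180°/16) = 68.63 mm); the cone at (9, 4) is not intersected at this z (z outside [12.5, 21.5]); the 7.5×14.5 cube at (5.5, 7.5) contributes its full rectangle (perimeter 44.00 mm); Subtracting the remaining from the first: starting from the r=11 sphere, the 7.5×14.5 cube at (5.5, 7.5) partially overlaps it — only the 2.37 mm² overlap (of its 108.75 mm²) is removed, clipping the outline — boundary = 69.81 mm. So its perimeter = 69.81 mm. Layer 182 (z = 21.84): the r=11 sphere contributes a regular 16-gon of circumradius √(11²−10.84²) = 1.869 (perimeter = 2·16·1.869·sin(180°/16) = 11.67 mm); the cone at (9, 4) is not intersected at this z (z outside [12.5, 21.5]); the cube at (5.5, 7.5) does not reach this height (z outside [9, 19]); After the difference (first − rest): none of the subtracted shapes is present at this height, so the r=11 sphere is unchanged — boundary = 11.67 mm. So its perimeter = 11.67 mm. Layer 95 is larger (69.81 vs 11.67 mm).

layer 95 (z = 11.4 mm)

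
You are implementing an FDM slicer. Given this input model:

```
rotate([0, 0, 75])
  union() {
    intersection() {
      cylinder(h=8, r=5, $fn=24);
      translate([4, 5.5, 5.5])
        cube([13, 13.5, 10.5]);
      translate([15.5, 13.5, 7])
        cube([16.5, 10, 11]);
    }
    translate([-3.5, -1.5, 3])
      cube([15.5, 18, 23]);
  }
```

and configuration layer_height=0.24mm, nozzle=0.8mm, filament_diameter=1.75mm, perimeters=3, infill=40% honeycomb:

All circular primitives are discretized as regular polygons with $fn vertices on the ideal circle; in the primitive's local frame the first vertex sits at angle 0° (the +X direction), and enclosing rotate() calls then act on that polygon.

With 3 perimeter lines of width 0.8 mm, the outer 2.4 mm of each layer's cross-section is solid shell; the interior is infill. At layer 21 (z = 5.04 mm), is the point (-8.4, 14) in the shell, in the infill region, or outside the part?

shell

At z = 5.04 mm: the cylinder: section is a regular 24-gon, circumradius r=5; the cube at (4, 5.5) is absent (z outside [5.5, 16]); the cube at (15.5, 13.5) does not reach this height (z outside [7, 18]); After intersecting: at least one operand is absent at this height, so nothing remains; the cube at (-3.5, -1.5) is present — its section is the full 15.5×18 rectangle; Combining (union): only the 15.5×18 cube at (-3.5, -1.5) is present, so the union is just that shape — 1 connected region; (whole slice rotated 75° about Z — lengths, areas and connectivity unchanged). Overall, the cross-section is a single solid region. Undo the 75° rotation: the query point maps to (11.349, 11.737) in the un-rotated model frame. The nearest boundary edge runs (12.00, -1.50)→(12.00, 16.50); distance from the point to it = 0.65 mm. The point is inside the cross-section, 0.65 mm from the nearest boundary — within the 2.4 mm shell band (3 × 0.8).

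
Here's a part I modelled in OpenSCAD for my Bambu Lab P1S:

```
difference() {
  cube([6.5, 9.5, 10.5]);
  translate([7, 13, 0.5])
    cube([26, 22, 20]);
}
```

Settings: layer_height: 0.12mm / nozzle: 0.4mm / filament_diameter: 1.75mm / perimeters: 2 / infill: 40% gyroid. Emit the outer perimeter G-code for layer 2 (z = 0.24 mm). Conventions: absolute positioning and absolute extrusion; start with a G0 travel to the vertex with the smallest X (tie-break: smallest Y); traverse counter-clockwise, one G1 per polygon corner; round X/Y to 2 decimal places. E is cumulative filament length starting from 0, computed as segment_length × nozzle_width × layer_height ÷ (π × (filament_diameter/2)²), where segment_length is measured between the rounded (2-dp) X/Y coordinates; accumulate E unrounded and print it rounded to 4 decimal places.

G0 X0.00 Y0.00 Z0.24
G1 X6.50 Y0.00 E0.1297
G1 X6.50 Y9.50 E0.3193
G1 X0.00 Y9.50 E0.4490
G1 X0.00 Y0.00 E0.6386

At z = 0.24 mm: the cube (footprint 6.5×9.5) is included at this height; the cube at (7, 13) is not intersected at this z (z outside [0.5, 20.5]); After the difference (first − rest): none of the subtracted shapes is present at this height, so the 6.5×9.5 cube is unchanged — 1 connected region. The outline is a single polygon with 4 vertices. Extrusion per mm of travel: 0.4 × 0.12 / (π × 0.875²) = 0.019956. Accumulating E over each segment gives final E = 0.6386.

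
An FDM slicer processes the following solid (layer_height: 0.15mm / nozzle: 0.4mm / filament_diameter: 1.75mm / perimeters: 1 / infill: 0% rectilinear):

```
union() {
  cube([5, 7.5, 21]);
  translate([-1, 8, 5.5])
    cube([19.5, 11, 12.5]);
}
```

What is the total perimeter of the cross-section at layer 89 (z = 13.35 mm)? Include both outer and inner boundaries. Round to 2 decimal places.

At z = 13.35 mm: the cube (footprint 5×7.5) is included at this height (perimeter 25.00 mm); the cube at (-1, 8) (footprint 19.5×11) is included at this height (perimeter 61.00 mm); Combining (union): the 2 present regions are separate (no shared area or edge), so areas and boundary lengths simply add and each stays a separate island — boundary = 86.00 mm. Overall, the cross-section has 2 separate islands. Total boundary length (outer) = 86.00 mm.

86.00 mm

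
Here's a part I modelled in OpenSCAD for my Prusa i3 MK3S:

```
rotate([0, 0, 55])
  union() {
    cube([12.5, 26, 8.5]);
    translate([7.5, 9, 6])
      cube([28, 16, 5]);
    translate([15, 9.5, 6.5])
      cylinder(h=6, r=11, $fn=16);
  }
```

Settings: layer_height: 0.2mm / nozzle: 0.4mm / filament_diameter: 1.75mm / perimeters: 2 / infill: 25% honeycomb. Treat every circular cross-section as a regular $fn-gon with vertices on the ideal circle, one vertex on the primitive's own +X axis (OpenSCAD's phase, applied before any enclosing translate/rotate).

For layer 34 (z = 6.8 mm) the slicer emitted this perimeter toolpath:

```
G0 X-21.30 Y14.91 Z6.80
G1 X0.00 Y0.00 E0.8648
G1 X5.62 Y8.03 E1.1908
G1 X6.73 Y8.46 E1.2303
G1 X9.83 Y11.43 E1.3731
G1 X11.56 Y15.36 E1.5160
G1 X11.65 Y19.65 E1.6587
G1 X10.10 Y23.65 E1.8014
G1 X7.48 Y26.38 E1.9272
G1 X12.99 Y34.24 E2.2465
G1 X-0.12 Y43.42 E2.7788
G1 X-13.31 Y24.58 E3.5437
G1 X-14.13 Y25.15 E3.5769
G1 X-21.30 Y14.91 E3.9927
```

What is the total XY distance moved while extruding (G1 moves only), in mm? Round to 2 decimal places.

Sum the Euclidean lengths of each G1 segment: total = 120.04 mm.

120.04 mm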